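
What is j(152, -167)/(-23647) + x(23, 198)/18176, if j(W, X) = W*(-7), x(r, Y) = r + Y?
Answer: 24565251/429807872 ≈ 0.057154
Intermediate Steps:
x(r, Y) = Y + r
j(W, X) = -7*W
j(152, -167)/(-23647) + x(23, 198)/18176 = -7*152/(-23647) + (198 + 23)/18176 = -1064*(-1/23647) + 221*(1/18176) = 1064/23647 + 221/18176 = 24565251/429807872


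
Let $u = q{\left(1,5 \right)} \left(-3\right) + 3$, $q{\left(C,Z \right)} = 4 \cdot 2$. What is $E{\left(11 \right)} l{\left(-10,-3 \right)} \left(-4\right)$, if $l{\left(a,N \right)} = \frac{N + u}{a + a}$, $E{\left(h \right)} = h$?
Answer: $- \frac{264}{5} \approx -52.8$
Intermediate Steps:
$q{\left(C,Z \right)} = 8$
$u = -21$ ($u = 8 \left(-3\right) + 3 = -24 + 3 = -21$)
$l{\left(a,N \right)} = \frac{-21 + N}{2 a}$ ($l{\left(a,N \right)} = \frac{N - 21}{a + a} = \frac{-21 + N}{2 a}$)
$E{\left(11 \right)} l{\left(-10,-3 \right)} \left(-4\right) = 11 \frac{-21 - 3}{2 \left(-10\right)} \left(-4\right) = 11 \cdot \frac{1}{2} \left(- \frac{1}{10}\right) \left(-24\right) \left(-4\right) = 11 \cdot \frac{6}{5} \left(-4\right) = \frac{66}{5} \left(-4\right) = - \frac{264}{5}$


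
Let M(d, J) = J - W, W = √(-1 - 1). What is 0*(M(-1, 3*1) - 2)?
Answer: 0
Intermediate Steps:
W = I*√2 (W = √(-2) = I*√2 ≈ 1.4142*I)
M(d, J) = J - I*√2
0*(M(-1, 3*1) - 2) = 0*((3*1 - I*√2) - 2) = 0*((3 - I*√2) - 2) = 0*(1 - I*√2) = 0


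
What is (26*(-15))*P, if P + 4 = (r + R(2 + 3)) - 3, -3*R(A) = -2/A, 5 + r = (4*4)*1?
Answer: -1612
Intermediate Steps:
r = 11 (r = -5 + (4*4)*1 = -5 + 16*1 = -5 + 16 = 11)
R(A) = 2/(3*A) (R(A) = -(-2)/(3*A) = 2/(3*A))
P = 62/15 (P = -4 + ((11 + 2/(3*(2 + 3))) - 3) = -4 + ((11 + (⅔)/5) - 3) = -4 + ((11 + (⅔)*(⅕)) - 3) = -4 + ((11 + 2/15) - 3) = -4 + (167/15 - 3) = -4 + 122/15 = 62/15 ≈ 4.1333)
(26*(-15))*P = (26*(-15))*(62/15) = -390*62/15 = -1612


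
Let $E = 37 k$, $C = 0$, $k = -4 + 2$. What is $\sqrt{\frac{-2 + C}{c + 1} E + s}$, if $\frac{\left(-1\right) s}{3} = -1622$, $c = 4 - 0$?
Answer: $\frac{\sqrt{122390}}{5} \approx 69.969$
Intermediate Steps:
$k = -2$
$E = -74$ ($E = 37 \left(-2\right) = -74$)
$c = 4$ ($c = 4 + 0 = 4$)
$s = 4866$ ($s = \left(-3\right) \left(-1622\right) = 4866$)
$\sqrt{\frac{-2 + C}{c + 1} E + s} = \sqrt{\frac{-2 + 0}{4 + 1} \left(-74\right) + 4866} = \sqrt{- \frac{2}{5} \left(-74\right) + 4866} = \sqrt{\left(-2\right) \frac{1}{5} \left(-74\right) + 4866} = \sqrt{\left(- \frac{2}{5}\right) \left(-74\right) + 4866} = \sqrt{\frac{148}{5} + 4866} = \sqrt{\frac{24478}{5}} = \frac{\sqrt{122390}}{5}$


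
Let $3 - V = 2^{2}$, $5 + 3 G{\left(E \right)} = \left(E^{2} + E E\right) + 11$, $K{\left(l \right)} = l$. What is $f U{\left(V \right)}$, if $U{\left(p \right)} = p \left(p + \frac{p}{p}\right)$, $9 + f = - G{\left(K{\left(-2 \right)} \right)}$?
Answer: $0$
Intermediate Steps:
$G{\left(E \right)} = 2 + \frac{2 E^{2}}{3}$ ($G{\left(E \right)} = - \frac{5}{3} + \frac{\left(E^{2} + E E\right) + 11}{3} = - \frac{5}{3} + \frac{\left(E^{2} + E^{2}\right) + 11}{3} = - \frac{5}{3} + \frac{2 E^{2} + 11}{3} = - \frac{5}{3} + \frac{11 + 2 E^{2}}{3} = - \frac{5}{3} + \left(\frac{11}{3} + \frac{2 E^{2}}{3}\right) = 2 + \frac{2 E^{2}}{3}$)
$V = -1$ ($V = 3 - 2^{2} = 3 - 4 = -1$)
$f = - \frac{41}{3}$ ($f = -9 - \left(2 + \frac{2 \left(-2\right)^{2}}{3}\right) = -9 - \left(2 + \frac{2}{3} \cdot 4\right) = -9 - \left(2 + \frac{8}{3}\right) = -9 - \frac{14}{3} = - \frac{41}{3} \approx -13.667$)
$U{\left(p \right)} = p \left(1 + p\right)$ ($U{\left(p \right)} = p \left(p + 1\right) = p \left(1 + p\right)$)
$f U{\left(V \right)} = - \frac{41 \left(- (1 - 1)\right)}{3} = - \frac{41 \left(\left(-1\right) 0\right)}{3} = \left(- \frac{41}{3}\right) 0 = 0$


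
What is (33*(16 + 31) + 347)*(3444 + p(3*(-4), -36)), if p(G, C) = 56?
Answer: 6643000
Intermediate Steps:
(33*(16 + 31) + 347)*(3444 + p(3*(-4), -36)) = (33*(16 + 31) + 347)*(3444 + 56) = (33*47 + 347)*3500 = (1551 + 347)*3500 = 1898*3500 = 6643000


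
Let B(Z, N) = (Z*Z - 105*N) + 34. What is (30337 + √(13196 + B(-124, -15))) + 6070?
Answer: 36407 + √30181 ≈ 36581.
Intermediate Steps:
B(Z, N) = 34 + Z² - 105*N (B(Z, N) = (Z² - 105*N) + 34 = 34 + Z² - 105*N)
(30337 + √(13196 + B(-124, -15))) + 6070 = (30337 + √(13196 + (34 + (-124)² - 105*(-15)))) + 6070 = (30337 + √(13196 + (34 + 15376 + 1575))) + 6070 = (30337 + √(13196 + 16985)) + 6070 = (30337 + √30181) + 6070 = 36407 + √30181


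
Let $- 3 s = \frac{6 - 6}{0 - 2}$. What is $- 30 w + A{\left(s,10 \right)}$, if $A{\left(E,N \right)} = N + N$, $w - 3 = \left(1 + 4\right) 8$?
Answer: $-1270$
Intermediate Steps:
$w = 43$ ($w = 3 + \left(1 + 4\right) 8 = 3 + 5 \cdot 8 = 3 + 40 = 43$)
$s = 0$ ($s = - \frac{\left(6 - 6\right) \frac{1}{0 - 2}}{3} = - \frac{0 \frac{1}{-2}}{3} = - \frac{0 \left(- \frac{1}{2}\right)}{3} = \left(- \frac{1}{3}\right) 0 = 0$)
$A{\left(E,N \right)} = 2 N$
$- 30 w + A{\left(s,10 \right)} = \left(-30\right) 43 + 2 \cdot 10 = -1290 + 20 = -1270$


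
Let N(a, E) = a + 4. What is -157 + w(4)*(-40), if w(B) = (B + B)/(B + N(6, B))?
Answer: -1259/7 ≈ -179.86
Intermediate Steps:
N(a, E) = 4 + a
w(B) = 2*B/(10 + B) (w(B) = (B + B)/(B + (4 + 6)) = (2*B)/(B + 10) = (2*B)/(10 + B) = 2*B/(10 + B))
-157 + w(4)*(-40) = -157 + (2*4/(10 + 4))*(-40) = -157 + (2*4/14)*(-40) = -157 + (2*4*(1/14))*(-40) = -157 + (4/7)*(-40) = -157 - 160/7 = -1259/7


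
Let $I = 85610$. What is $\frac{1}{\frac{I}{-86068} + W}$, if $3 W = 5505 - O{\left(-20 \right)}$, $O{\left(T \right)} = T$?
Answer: $\frac{129102}{237634435} \approx 0.00054328$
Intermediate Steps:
$W = \frac{5525}{3}$ ($W = \frac{5505 - -20}{3} = \frac{5505 + 20}{3} = \frac{1}{3} \cdot 5525 = \frac{5525}{3} \approx 1841.7$)
$\frac{1}{\frac{I}{-86068} + W} = \frac{1}{\frac{85610}{-86068} + \frac{5525}{3}} = \frac{1}{85610 \left(- \frac{1}{86068}\right) + \frac{5525}{3}} = \frac{1}{- \frac{42805}{43034} + \frac{5525}{3}} = \frac{1}{\frac{237634435}{129102}} = \frac{129102}{237634435}$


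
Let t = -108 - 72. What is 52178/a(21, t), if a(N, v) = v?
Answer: -26089/90 ≈ -289.88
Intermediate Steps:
t = -180
52178/a(21, t) = 52178/(-180) = 52178*(-1/180) = -26089/90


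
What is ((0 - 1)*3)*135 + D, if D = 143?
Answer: -262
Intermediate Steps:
((0 - 1)*3)*135 + D = ((0 - 1)*3)*135 + 143 = -1*3*135 + 143 = -3*135 + 143 = -405 + 143 = -262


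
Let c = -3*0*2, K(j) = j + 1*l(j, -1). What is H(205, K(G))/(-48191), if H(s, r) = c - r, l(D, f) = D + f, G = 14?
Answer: 27/48191 ≈ 0.00056027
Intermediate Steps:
K(j) = -1 + 2*j (K(j) = j + 1*(j - 1) = j + 1*(-1 + j) = j + (-1 + j) = -1 + 2*j)
c = 0 (c = 0*2 = 0)
H(s, r) = -r (H(s, r) = 0 - r = -r)
H(205, K(G))/(-48191) = -(-1 + 2*14)/(-48191) = -(-1 + 28)*(-1/48191) = -1*27*(-1/48191) = -27*(-1/48191) = 27/48191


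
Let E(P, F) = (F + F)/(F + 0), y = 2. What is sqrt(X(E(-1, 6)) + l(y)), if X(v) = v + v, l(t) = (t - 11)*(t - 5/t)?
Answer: sqrt(34)/2 ≈ 2.9155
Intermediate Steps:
l(t) = (-11 + t)*(t - 5/t)
E(P, F) = 2 (E(P, F) = (2*F)/F = 2)
X(v) = 2*v
sqrt(X(E(-1, 6)) + l(y)) = sqrt(2*2 + (-5 + 2**2 - 11*2 + 55/2)) = sqrt(4 + (-5 + 4 - 22 + 55*(1/2))) = sqrt(4 + (-5 + 4 - 22 + 55/2)) = sqrt(4 + 9/2) = sqrt(17/2) = sqrt(34)/2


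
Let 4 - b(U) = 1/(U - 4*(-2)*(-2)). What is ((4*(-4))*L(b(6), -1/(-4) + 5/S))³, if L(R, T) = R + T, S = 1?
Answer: -418508992/125 ≈ -3.3481e+6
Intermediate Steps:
b(U) = 4 - 1/(-16 + U) (b(U) = 4 - 1/(U - 4*(-2)*(-2)) = 4 - 1/(U + 8*(-2)) = 4 - 1/(U - 16) = 4 - 1/(-16 + U))
((4*(-4))*L(b(6), -1/(-4) + 5/S))³ = ((4*(-4))*((-65 + 4*6)/(-16 + 6) + (-1/(-4) + 5/1)))³ = (-16*((-65 + 24)/(-10) + (-1*(-¼) + 5*1)))³ = (-16*(-⅒*(-41) + (¼ + 5)))³ = (-16*(41/10 + 21/4))³ = (-16*187/20)³ = (-748/5)³ = -418508992/125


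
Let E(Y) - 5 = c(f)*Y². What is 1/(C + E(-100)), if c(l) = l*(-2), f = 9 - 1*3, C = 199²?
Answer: -1/80394 ≈ -1.2439e-5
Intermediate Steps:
C = 39601
f = 6 (f = 9 - 3 = 6)
c(l) = -2*l
E(Y) = 5 - 12*Y² (E(Y) = 5 + (-2*6)*Y² = 5 - 12*Y²)
1/(C + E(-100)) = 1/(39601 + (5 - 12*(-100)²)) = 1/(39601 + (5 - 12*10000)) = 1/(39601 + (5 - 120000)) = 1/(39601 - 119995) = 1/(-80394) = -1/80394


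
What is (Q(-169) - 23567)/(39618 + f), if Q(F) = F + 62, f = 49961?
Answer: -3382/12797 ≈ -0.26428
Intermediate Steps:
Q(F) = 62 + F
(Q(-169) - 23567)/(39618 + f) = ((62 - 169) - 23567)/(39618 + 49961) = (-107 - 23567)/89579 = -23674*1/89579 = -3382/12797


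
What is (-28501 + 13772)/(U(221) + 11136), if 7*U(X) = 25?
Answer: -103103/77977 ≈ -1.3222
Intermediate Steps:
U(X) = 25/7 (U(X) = (⅐)*25 = 25/7)
(-28501 + 13772)/(U(221) + 11136) = (-28501 + 13772)/(25/7 + 11136) = -14729/77977/7 = -14729*7/77977 = -103103/77977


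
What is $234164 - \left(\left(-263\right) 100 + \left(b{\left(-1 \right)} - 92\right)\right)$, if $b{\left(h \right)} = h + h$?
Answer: $260558$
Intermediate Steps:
$b{\left(h \right)} = 2 h$
$234164 - \left(\left(-263\right) 100 + \left(b{\left(-1 \right)} - 92\right)\right) = 234164 - \left(\left(-263\right) 100 + \left(2 \left(-1\right) - 92\right)\right) = 234164 - \left(-26300 - 94\right) = 234164 - -26394 = 234164 + 26394 = 260558$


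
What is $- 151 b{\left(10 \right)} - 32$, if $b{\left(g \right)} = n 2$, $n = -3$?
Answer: $874$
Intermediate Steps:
$b{\left(g \right)} = -6$ ($b{\left(g \right)} = \left(-3\right) 2 = -6$)
$- 151 b{\left(10 \right)} - 32 = \left(-151\right) \left(-6\right) - 32 = 906 - 32 = 874$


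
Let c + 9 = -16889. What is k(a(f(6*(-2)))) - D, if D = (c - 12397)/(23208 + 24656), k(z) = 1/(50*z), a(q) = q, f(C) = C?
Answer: 35341/57900 ≈ 0.61038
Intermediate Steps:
c = -16898 (c = -9 - 16889 = -16898)
k(z) = 1/(50*z)
D = -945/1544 (D = (-16898 - 12397)/(23208 + 24656) = -29295/47864 = -29295*1/47864 = -945/1544 ≈ -0.61205)
k(a(f(6*(-2)))) - D = 1/(50*((6*(-2)))) - 1*(-945/1544) = (1/50)/(-12) + 945/1544 = (1/50)*(-1/12) + 945/1544 = -1/600 + 945/1544 = 35341/57900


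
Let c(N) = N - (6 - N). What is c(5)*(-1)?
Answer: -4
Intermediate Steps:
c(N) = -6 + 2*N (c(N) = N + (-6 + N) = -6 + 2*N)
c(5)*(-1) = (-6 + 2*5)*(-1) = (-6 + 10)*(-1) = 4*(-1) = -4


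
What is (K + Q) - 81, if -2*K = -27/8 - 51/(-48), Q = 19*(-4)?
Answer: -4987/32 ≈ -155.84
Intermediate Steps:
Q = -76
K = 37/32 (K = -(-27/8 - 51/(-48))/2 = -(-27*1/8 - 51*(-1/48))/2 = -(-27/8 + 17/16)/2 = -1/2*(-37/16) = 37/32 ≈ 1.1563)
(K + Q) - 81 = (37/32 - 76) - 81 = -2395/32 - 81 = -4987/32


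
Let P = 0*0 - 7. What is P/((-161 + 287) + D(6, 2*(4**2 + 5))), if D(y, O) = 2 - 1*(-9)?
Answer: -7/137 ≈ -0.051095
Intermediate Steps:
D(y, O) = 11 (D(y, O) = 2 + 9 = 11)
P = -7 (P = 0 - 7 = -7)
P/((-161 + 287) + D(6, 2*(4**2 + 5))) = -7/((-161 + 287) + 11) = -7/(126 + 11) = -7/137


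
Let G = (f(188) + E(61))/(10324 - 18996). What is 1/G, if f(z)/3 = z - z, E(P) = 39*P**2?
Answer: -8672/145119 ≈ -0.059758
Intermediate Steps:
f(z) = 0 (f(z) = 3*(z - z) = 3*0 = 0)
G = -145119/8672 (G = (0 + 39*61**2)/(10324 - 18996) = (0 + 39*3721)/(-8672) = (0 + 145119)*(-1/8672) = 145119*(-1/8672) = -145119/8672 ≈ -16.734)
1/G = 1/(-145119/8672) = -8672/145119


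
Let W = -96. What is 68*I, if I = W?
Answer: -6528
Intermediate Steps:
I = -96
68*I = 68*(-96) = -6528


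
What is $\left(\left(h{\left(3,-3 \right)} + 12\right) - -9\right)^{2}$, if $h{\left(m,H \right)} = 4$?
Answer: $625$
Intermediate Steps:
$\left(\left(h{\left(3,-3 \right)} + 12\right) - -9\right)^{2} = \left(\left(4 + 12\right) - -9\right)^{2} = \left(16 + \left(-7 + 16\right)\right)^{2} = \left(16 + 9\right)^{2} = 25^{2} = 625$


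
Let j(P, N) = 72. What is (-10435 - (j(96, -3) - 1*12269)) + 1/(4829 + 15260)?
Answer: 35396819/20089 ≈ 1762.0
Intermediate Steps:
(-10435 - (j(96, -3) - 1*12269)) + 1/(4829 + 15260) = (-10435 - (72 - 1*12269)) + 1/(4829 + 15260) = (-10435 - (72 - 12269)) + 1/20089 = (-10435 - 1*(-12197)) + 1/20089 = (-10435 + 12197) + 1/20089 = 1762 + 1/20089 = 35396819/20089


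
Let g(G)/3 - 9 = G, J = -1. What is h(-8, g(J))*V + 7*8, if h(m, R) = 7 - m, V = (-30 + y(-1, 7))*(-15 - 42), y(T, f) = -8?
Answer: 32546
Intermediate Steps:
V = 2166 (V = (-30 - 8)*(-15 - 42) = -38*(-57) = 2166)
g(G) = 27 + 3*G
h(-8, g(J))*V + 7*8 = (7 - 1*(-8))*2166 + 7*8 = (7 + 8)*2166 + 56 = 15*2166 + 56 = 32490 + 56 = 32546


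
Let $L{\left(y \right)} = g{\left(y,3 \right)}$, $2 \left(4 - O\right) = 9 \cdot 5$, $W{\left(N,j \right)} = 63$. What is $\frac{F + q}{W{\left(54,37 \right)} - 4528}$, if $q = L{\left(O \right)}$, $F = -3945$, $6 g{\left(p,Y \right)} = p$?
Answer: $\frac{47377}{53580} \approx 0.88423$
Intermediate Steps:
$g{\left(p,Y \right)} = \frac{p}{6}$
$O = - \frac{37}{2}$ ($O = 4 - \frac{9 \cdot 5}{2} = 4 - \frac{45}{2} = - \frac{37}{2} \approx -18.5$)
$L{\left(y \right)} = \frac{y}{6}$
$q = - \frac{37}{12}$ ($q = \frac{1}{6} \left(- \frac{37}{2}\right) = - \frac{37}{12} \approx -3.0833$)
$\frac{F + q}{W{\left(54,37 \right)} - 4528} = \frac{-3945 - \frac{37}{12}}{63 - 4528} = - \frac{47377}{12 \left(-4465\right)} = \left(- \frac{47377}{12}\right) \left(- \frac{1}{4465}\right) = \frac{47377}{53580}$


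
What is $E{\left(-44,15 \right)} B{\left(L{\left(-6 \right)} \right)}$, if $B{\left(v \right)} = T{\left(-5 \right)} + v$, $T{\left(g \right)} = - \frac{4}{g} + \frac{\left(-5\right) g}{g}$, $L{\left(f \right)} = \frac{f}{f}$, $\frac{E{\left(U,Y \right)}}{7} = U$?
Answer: $\frac{4928}{5} \approx 985.6$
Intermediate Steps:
$E{\left(U,Y \right)} = 7 U$
$L{\left(f \right)} = 1$
$T{\left(g \right)} = -5 - \frac{4}{g}$ ($T{\left(g \right)} = - \frac{4}{g} - 5 = -5 - \frac{4}{g}$)
$B{\left(v \right)} = - \frac{21}{5} + v$ ($B{\left(v \right)} = \left(-5 - \frac{4}{-5}\right) + v = \left(-5 - - \frac{4}{5}\right) + v = \left(-5 + \frac{4}{5}\right) + v = - \frac{21}{5} + v$)
$E{\left(-44,15 \right)} B{\left(L{\left(-6 \right)} \right)} = 7 \left(-44\right) \left(- \frac{21}{5} + 1\right) = \left(-308\right) \left(- \frac{16}{5}\right) = \frac{4928}{5}$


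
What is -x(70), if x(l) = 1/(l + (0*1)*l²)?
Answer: -1/70 ≈ -0.014286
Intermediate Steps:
x(l) = 1/l (x(l) = 1/(l + 0*l²) = 1/(l + 0) = 1/l)
-x(70) = -1/70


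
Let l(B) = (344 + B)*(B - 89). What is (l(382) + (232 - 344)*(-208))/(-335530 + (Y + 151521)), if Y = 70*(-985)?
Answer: -236014/252959 ≈ -0.93301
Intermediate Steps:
l(B) = (-89 + B)*(344 + B) (l(B) = (344 + B)*(-89 + B) = (-89 + B)*(344 + B))
Y = -68950
(l(382) + (232 - 344)*(-208))/(-335530 + (Y + 151521)) = ((-30616 + 382² + 255*382) + (232 - 344)*(-208))/(-335530 + (-68950 + 151521)) = ((-30616 + 145924 + 97410) - 112*(-208))/(-335530 + 82571) = (212718 + 23296)/(-252959) = 236014*(-1/252959) = -236014/252959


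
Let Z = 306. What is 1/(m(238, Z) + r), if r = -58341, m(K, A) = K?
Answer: -1/58103 ≈ -1.7211e-5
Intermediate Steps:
1/(m(238, Z) + r) = 1/(238 - 58341) = 1/(-58103) = -1/58103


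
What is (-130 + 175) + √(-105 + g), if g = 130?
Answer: 50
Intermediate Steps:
(-130 + 175) + √(-105 + g) = (-130 + 175) + √(-105 + 130) = 45 + √25 = 45 + 5 = 50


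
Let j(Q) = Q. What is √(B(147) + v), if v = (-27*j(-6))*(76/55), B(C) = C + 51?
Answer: 3*√141790/55 ≈ 20.539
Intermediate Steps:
B(C) = 51 + C
v = 12312/55 (v = (-27*(-6))*(76/55) = 162*(76*(1/55)) = 162*(76/55) = 12312/55 ≈ 223.85)
√(B(147) + v) = √((51 + 147) + 12312/55) = √(198 + 12312/55) = √(23202/55) = 3*√141790/55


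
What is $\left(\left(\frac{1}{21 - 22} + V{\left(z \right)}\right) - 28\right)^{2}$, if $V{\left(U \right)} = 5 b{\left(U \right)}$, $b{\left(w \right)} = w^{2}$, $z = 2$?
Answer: $81$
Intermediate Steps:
$V{\left(U \right)} = 5 U^{2}$
$\left(\left(\frac{1}{21 - 22} + V{\left(z \right)}\right) - 28\right)^{2} = \left(\left(\frac{1}{21 - 22} + 5 \cdot 2^{2}\right) - 28\right)^{2} = \left(\left(\frac{1}{-1} + 5 \cdot 4\right) - 28\right)^{2} = \left(\left(-1 + 20\right) - 28\right)^{2} = \left(19 - 28\right)^{2} = \left(-9\right)^{2} = 81$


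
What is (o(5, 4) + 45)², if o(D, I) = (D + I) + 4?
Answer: 3364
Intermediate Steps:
o(D, I) = 4 + D + I
(o(5, 4) + 45)² = ((4 + 5 + 4) + 45)² = (13 + 45)² = 58² = 3364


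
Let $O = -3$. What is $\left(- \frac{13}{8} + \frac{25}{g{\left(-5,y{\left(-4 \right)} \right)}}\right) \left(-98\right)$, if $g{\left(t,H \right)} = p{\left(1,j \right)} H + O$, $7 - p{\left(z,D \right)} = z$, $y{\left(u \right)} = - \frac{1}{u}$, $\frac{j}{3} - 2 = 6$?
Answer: $\frac{21511}{12} \approx 1792.6$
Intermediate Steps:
$j = 24$ ($j = 6 + 3 \cdot 6 = 6 + 18 = 24$)
$p{\left(z,D \right)} = 7 - z$
$g{\left(t,H \right)} = -3 + 6 H$ ($g{\left(t,H \right)} = \left(7 - 1\right) H - 3 = 6 H - 3 = -3 + 6 H$)
$\left(- \frac{13}{8} + \frac{25}{g{\left(-5,y{\left(-4 \right)} \right)}}\right) \left(-98\right) = \left(- \frac{13}{8} + \frac{25}{-3 + 6 \left(- \frac{1}{-4}\right)}\right) \left(-98\right) = \left(\left(-13\right) \frac{1}{8} + \frac{25}{-3 + 6 \left(\left(-1\right) \left(- \frac{1}{4}\right)\right)}\right) \left(-98\right) = \left(- \frac{13}{8} + \frac{25}{-3 + 6 \cdot \frac{1}{4}}\right) \left(-98\right) = \left(- \frac{13}{8} + \frac{25}{-3 + \frac{3}{2}}\right) \left(-98\right) = \left(- \frac{13}{8} + \frac{25}{- \frac{3}{2}}\right) \left(-98\right) = \left(- \frac{13}{8} + 25 \left(- \frac{2}{3}\right)\right) \left(-98\right) = \left(- \frac{13}{8} - \frac{50}{3}\right) \left(-98\right) = \left(- \frac{439}{24}\right) \left(-98\right) = \frac{21511}{12}$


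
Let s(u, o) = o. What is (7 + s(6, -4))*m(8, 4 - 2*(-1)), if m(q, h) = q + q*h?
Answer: 168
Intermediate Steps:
m(q, h) = q + h*q
(7 + s(6, -4))*m(8, 4 - 2*(-1)) = (7 - 4)*(8*(1 + (4 - 2*(-1)))) = 3*(8*(1 + (4 + 2))) = 3*(8*(1 + 6)) = 3*(8*7) = 3*56 = 168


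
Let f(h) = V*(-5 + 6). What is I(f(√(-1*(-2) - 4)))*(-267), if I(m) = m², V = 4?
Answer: -4272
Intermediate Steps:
f(h) = 4 (f(h) = 4*(-5 + 6) = 4*1 = 4)
I(f(√(-1*(-2) - 4)))*(-267) = 4²*(-267) = 16*(-267) = -4272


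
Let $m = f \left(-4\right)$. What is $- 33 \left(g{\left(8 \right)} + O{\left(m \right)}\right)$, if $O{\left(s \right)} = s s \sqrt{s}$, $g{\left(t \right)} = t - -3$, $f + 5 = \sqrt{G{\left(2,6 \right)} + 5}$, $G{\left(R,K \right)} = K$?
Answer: $-363 - 1056 \left(5 - \sqrt{11}\right)^{\frac{5}{2}} \approx -4245.5$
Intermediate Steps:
$f = -5 + \sqrt{11}$ ($f = -5 + \sqrt{6 + 5} = -5 + \sqrt{11} \approx -1.6834$)
$g{\left(t \right)} = 3 + t$ ($g{\left(t \right)} = t + 3 = 3 + t$)
$m = 20 - 4 \sqrt{11}$ ($m = \left(-5 + \sqrt{11}\right) \left(-4\right) = 20 - 4 \sqrt{11} \approx 6.7335$)
$O{\left(s \right)} = s^{\frac{5}{2}}$ ($O{\left(s \right)} = s^{2} \sqrt{s} = s^{\frac{5}{2}}$)
$- 33 \left(g{\left(8 \right)} + O{\left(m \right)}\right) = - 33 \left(\left(3 + 8\right) + \left(20 - 4 \sqrt{11}\right)^{\frac{5}{2}}\right) = - 33 \left(11 + \left(20 - 4 \sqrt{11}\right)^{\frac{5}{2}}\right) = -363 - 33 \left(20 - 4 \sqrt{11}\right)^{\frac{5}{2}}$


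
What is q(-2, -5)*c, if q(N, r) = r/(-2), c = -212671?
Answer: -1063355/2 ≈ -5.3168e+5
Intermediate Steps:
q(N, r) = -r/2 (q(N, r) = r*(-½) = -r/2)
q(-2, -5)*c = -½*(-5)*(-212671) = (5/2)*(-212671) = -1063355/2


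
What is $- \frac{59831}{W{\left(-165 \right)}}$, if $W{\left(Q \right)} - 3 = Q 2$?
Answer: $\frac{59831}{327} \approx 182.97$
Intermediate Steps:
$W{\left(Q \right)} = 3 + 2 Q$ ($W{\left(Q \right)} = 3 + Q 2 = 3 + 2 Q$)
$- \frac{59831}{W{\left(-165 \right)}} = - \frac{59831}{3 + 2 \left(-165\right)} = - \frac{59831}{3 - 330} = - \frac{59831}{-327} = \left(-59831\right) \left(- \frac{1}{327}\right) = \frac{59831}{327}$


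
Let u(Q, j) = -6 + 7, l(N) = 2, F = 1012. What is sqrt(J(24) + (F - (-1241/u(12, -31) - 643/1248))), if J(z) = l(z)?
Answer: sqrt(219560874)/312 ≈ 47.492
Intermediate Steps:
u(Q, j) = 1
J(z) = 2
sqrt(J(24) + (F - (-1241/u(12, -31) - 643/1248))) = sqrt(2 + (1012 - (-1241/1 - 643/1248))) = sqrt(2 + (1012 - (-1241*1 - 643*1/1248))) = sqrt(2 + (1012 - (-1241 - 643/1248))) = sqrt(2 + (1012 - 1*(-1549411/1248))) = sqrt(2 + (1012 + 1549411/1248)) = sqrt(2 + 2812387/1248) = sqrt(2814883/1248) = sqrt(219560874)/312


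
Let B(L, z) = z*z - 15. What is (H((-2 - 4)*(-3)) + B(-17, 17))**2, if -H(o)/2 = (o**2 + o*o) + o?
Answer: 1119364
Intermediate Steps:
H(o) = -4*o**2 - 2*o (H(o) = -2*((o**2 + o*o) + o) = -2*((o**2 + o**2) + o) = -2*(2*o**2 + o) = -2*(o + 2*o**2) = -4*o**2 - 2*o)
B(L, z) = -15 + z**2 (B(L, z) = z**2 - 15 = -15 + z**2)
(H((-2 - 4)*(-3)) + B(-17, 17))**2 = (-2*(-2 - 4)*(-3)*(1 + 2*((-2 - 4)*(-3))) + (-15 + 17**2))**2 = (-2*(-6*(-3))*(1 + 2*(-6*(-3))) + (-15 + 289))**2 = (-2*18*(1 + 2*18) + 274)**2 = (-2*18*(1 + 36) + 274)**2 = (-2*18*37 + 274)**2 = (-1332 + 274)**2 = (-1058)**2 = 1119364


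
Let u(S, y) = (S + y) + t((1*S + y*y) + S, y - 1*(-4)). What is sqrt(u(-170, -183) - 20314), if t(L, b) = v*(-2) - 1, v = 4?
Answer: 2*I*sqrt(5169) ≈ 143.79*I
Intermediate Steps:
t(L, b) = -9 (t(L, b) = 4*(-2) - 1 = -8 - 1 = -9)
u(S, y) = -9 + S + y (u(S, y) = (S + y) - 9 = -9 + S + y)
sqrt(u(-170, -183) - 20314) = sqrt((-9 - 170 - 183) - 20314) = sqrt(-362 - 20314) = sqrt(-20676) = 2*I*sqrt(5169)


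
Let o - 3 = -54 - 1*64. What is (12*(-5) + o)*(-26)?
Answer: 4550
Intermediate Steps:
o = -115 (o = 3 + (-54 - 1*64) = 3 + (-54 - 64) = 3 - 118 = -115)
(12*(-5) + o)*(-26) = (12*(-5) - 115)*(-26) = (-60 - 115)*(-26) = -175*(-26) = 4550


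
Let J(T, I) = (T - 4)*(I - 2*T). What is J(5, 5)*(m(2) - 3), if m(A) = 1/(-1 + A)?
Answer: 10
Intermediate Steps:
J(T, I) = (-4 + T)*(I - 2*T)
J(5, 5)*(m(2) - 3) = (-4*5 - 2*5² + 8*5 + 5*5)*(1/(-1 + 2) - 3) = (-20 - 2*25 + 40 + 25)*(1/1 - 3) = (-20 - 50 + 40 + 25)*(1 - 3) = -5*(-2) = 10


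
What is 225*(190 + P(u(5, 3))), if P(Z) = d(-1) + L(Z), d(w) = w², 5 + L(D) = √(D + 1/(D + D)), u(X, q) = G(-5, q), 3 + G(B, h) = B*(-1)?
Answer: 84375/2 ≈ 42188.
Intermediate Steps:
G(B, h) = -3 - B (G(B, h) = -3 + B*(-1) = -3 - B)
u(X, q) = 2 (u(X, q) = -3 - 1*(-5) = -3 + 5 = 2)
L(D) = -5 + √(D + 1/(2*D)) (L(D) = -5 + √(D + 1/(D + D)) = -5 + √(D + 1/(2*D)))
P(Z) = -4 + √(2/Z + 4*Z)/2 (P(Z) = (-1)² + (-5 + √(2/Z + 4*Z)/2) = 1 + (-5 + √(2/Z + 4*Z)/2) = -4 + √(2/Z + 4*Z)/2)
225*(190 + P(u(5, 3))) = 225*(190 + (-4 + √(2/2 + 4*2)/2)) = 225*(190 + (-4 + √(2*(½) + 8)/2)) = 225*(190 + (-4 + √(1 + 8)/2)) = 225*(190 + (-4 + √9/2)) = 225*(190 + (-4 + (½)*3)) = 225*(190 + (-4 + 3/2)) = 225*(190 - 5/2) = 225*(375/2) = 84375/2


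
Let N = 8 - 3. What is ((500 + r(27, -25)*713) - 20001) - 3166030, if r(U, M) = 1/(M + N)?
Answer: -63711333/20 ≈ -3.1856e+6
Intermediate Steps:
N = 5
r(U, M) = 1/(5 + M) (r(U, M) = 1/(M + 5) = 1/(5 + M))
((500 + r(27, -25)*713) - 20001) - 3166030 = ((500 + 713/(5 - 25)) - 20001) - 3166030 = ((500 + 713/(-20)) - 20001) - 3166030 = ((500 - 1/20*713) - 20001) - 3166030 = ((500 - 713/20) - 20001) - 3166030 = (9287/20 - 20001) - 3166030 = -390733/20 - 3166030 = -63711333/20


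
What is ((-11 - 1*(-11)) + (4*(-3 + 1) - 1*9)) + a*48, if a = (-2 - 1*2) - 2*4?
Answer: -593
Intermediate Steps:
a = -12 (a = (-2 - 2) - 8 = -4 - 8 = -12)
((-11 - 1*(-11)) + (4*(-3 + 1) - 1*9)) + a*48 = ((-11 - 1*(-11)) + (4*(-3 + 1) - 1*9)) - 12*48 = ((-11 + 11) + (4*(-2) - 9)) - 576 = (0 + (-8 - 9)) - 576 = (0 - 17) - 576 = -17 - 576 = -593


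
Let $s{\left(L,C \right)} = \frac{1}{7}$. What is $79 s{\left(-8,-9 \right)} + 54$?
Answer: $\frac{457}{7} \approx 65.286$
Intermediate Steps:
$s{\left(L,C \right)} = \frac{1}{7}$
$79 s{\left(-8,-9 \right)} + 54 = 79 \cdot \frac{1}{7} + 54 = \frac{79}{7} + 54 = \frac{457}{7}$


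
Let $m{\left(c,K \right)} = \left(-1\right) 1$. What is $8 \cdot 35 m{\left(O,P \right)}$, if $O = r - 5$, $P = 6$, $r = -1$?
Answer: $-280$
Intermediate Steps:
$O = -6$ ($O = -1 - 5 = -6$)
$m{\left(c,K \right)} = -1$
$8 \cdot 35 m{\left(O,P \right)} = 8 \cdot 35 \left(-1\right) = 280 \left(-1\right) = -280$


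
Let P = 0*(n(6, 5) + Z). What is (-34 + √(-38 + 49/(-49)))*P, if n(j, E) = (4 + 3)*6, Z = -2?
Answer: 0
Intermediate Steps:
n(j, E) = 42 (n(j, E) = 7*6 = 42)
P = 0 (P = 0*(42 - 2) = 0*40 = 0)
(-34 + √(-38 + 49/(-49)))*P = (-34 + √(-38 + 49/(-49)))*0 = (-34 + √(-38 + 49*(-1/49)))*0 = (-34 + √(-38 - 1))*0 = (-34 + √(-39))*0 = (-34 + I*√39)*0 = 0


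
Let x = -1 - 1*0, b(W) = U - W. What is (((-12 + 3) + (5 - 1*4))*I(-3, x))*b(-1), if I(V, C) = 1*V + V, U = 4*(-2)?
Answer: -336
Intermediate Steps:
U = -8
b(W) = -8 - W
x = -1 (x = -1 + 0 = -1)
I(V, C) = 2*V (I(V, C) = V + V = 2*V)
(((-12 + 3) + (5 - 1*4))*I(-3, x))*b(-1) = (((-12 + 3) + (5 - 1*4))*(2*(-3)))*(-8 - 1*(-1)) = ((-9 + (5 - 4))*(-6))*(-8 + 1) = ((-9 + 1)*(-6))*(-7) = -8*(-6)*(-7) = 48*(-7) = -336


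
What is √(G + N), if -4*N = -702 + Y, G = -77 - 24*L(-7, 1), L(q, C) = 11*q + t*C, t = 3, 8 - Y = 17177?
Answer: √24667/2 ≈ 78.529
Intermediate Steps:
Y = -17169 (Y = 8 - 1*17177 = 8 - 17177 = -17169)
L(q, C) = 3*C + 11*q (L(q, C) = 11*q + 3*C = 3*C + 11*q)
G = 1699 (G = -77 - 24*(3*1 + 11*(-7)) = -77 - 24*(3 - 77) = -77 - 24*(-74) = -77 + 1776 = 1699)
N = 17871/4 (N = -(-702 - 17169)/4 = -¼*(-17871) = 17871/4 ≈ 4467.8)
√(G + N) = √(1699 + 17871/4) = √(24667/4) = √24667/2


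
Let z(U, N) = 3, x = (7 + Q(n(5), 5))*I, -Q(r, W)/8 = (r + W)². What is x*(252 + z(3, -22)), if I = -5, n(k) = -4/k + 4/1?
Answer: 676923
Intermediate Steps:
n(k) = 4 - 4/k (n(k) = -4/k + 4*1 = -4/k + 4 = 4 - 4/k)
Q(r, W) = -8*(W + r)² (Q(r, W) = -8*(r + W)² = -8*(W + r)²)
x = 13273/5 (x = (7 - 8*(5 + (4 - 4/5))²)*(-5) = (7 - 8*(5 + (4 - 4*⅕))²)*(-5) = (7 - 8*(5 + (4 - ⅘))²)*(-5) = (7 - 8*(5 + 16/5)²)*(-5) = (7 - 8*(41/5)²)*(-5) = (7 - 8*1681/25)*(-5) = (7 - 13448/25)*(-5) = -13273/25*(-5) = 13273/5 ≈ 2654.6)
x*(252 + z(3, -22)) = 13273*(252 + 3)/5 = (13273/5)*255 = 676923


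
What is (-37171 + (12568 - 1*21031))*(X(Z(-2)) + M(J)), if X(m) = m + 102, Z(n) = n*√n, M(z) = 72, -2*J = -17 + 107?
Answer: -7940316 + 91268*I*√2 ≈ -7.9403e+6 + 1.2907e+5*I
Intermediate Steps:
J = -45 (J = -(-17 + 107)/2 = -½*90 = -45)
Z(n) = n^(3/2)
X(m) = 102 + m
(-37171 + (12568 - 1*21031))*(X(Z(-2)) + M(J)) = (-37171 + (12568 - 1*21031))*((102 + (-2)^(3/2)) + 72) = (-37171 + (12568 - 21031))*((102 - 2*I*√2) + 72) = (-37171 - 8463)*(174 - 2*I*√2) = -45634*(174 - 2*I*√2) = -7940316 + 91268*I*√2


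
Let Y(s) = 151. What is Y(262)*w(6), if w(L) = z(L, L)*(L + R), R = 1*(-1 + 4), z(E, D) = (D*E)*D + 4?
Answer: 298980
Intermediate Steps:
z(E, D) = 4 + E*D² (z(E, D) = E*D² + 4 = 4 + E*D²)
R = 3 (R = 1*3 = 3)
w(L) = (3 + L)*(4 + L³) (w(L) = (4 + L*L²)*(L + 3) = (4 + L³)*(3 + L) = (3 + L)*(4 + L³))
Y(262)*w(6) = 151*((3 + 6)*(4 + 6³)) = 151*(9*(4 + 216)) = 151*(9*220) = 151*1980 = 298980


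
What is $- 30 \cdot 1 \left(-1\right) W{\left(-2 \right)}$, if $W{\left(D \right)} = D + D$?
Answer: $-120$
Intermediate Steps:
$W{\left(D \right)} = 2 D$
$- 30 \cdot 1 \left(-1\right) W{\left(-2 \right)} = - 30 \cdot 1 \left(-1\right) 2 \left(-2\right) = - 30 \left(\left(-1\right) \left(-4\right)\right) = \left(-30\right) 4 = -120$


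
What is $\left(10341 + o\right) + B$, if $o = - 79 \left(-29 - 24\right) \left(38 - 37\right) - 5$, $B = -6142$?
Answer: $8381$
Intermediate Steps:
$o = 4182$ ($o = - 79 \left(\left(-53\right) 1\right) - 5 = \left(-79\right) \left(-53\right) - 5 = 4187 - 5 = 4182$)
$\left(10341 + o\right) + B = \left(10341 + 4182\right) - 6142 = 14523 - 6142 = 8381$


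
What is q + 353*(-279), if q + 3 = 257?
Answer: -98233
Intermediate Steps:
q = 254 (q = -3 + 257 = 254)
q + 353*(-279) = 254 + 353*(-279) = 254 - 98487 = -98233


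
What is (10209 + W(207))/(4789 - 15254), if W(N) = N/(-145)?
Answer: -1480098/1517425 ≈ -0.97540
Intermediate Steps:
W(N) = -N/145 (W(N) = N*(-1/145) = -N/145)
(10209 + W(207))/(4789 - 15254) = (10209 - 1/145*207)/(4789 - 15254) = (10209 - 207/145)/(-10465) = (1480098/145)*(-1/10465) = -1480098/1517425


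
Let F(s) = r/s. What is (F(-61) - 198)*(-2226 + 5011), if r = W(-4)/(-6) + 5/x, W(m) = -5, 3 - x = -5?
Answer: -807390995/1464 ≈ -5.5150e+5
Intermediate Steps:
x = 8 (x = 3 - 1*(-5) = 3 + 5 = 8)
r = 35/24 (r = -5/(-6) + 5/8 = -5*(-⅙) + 5*(⅛) = ⅚ + 5/8 = 35/24 ≈ 1.4583)
F(s) = 35/(24*s)
(F(-61) - 198)*(-2226 + 5011) = ((35/24)/(-61) - 198)*(-2226 + 5011) = ((35/24)*(-1/61) - 198)*2785 = (-35/1464 - 198)*2785 = -289907/1464*2785 = -807390995/1464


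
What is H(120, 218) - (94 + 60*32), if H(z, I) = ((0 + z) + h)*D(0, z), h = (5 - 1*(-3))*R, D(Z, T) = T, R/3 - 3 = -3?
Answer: 12386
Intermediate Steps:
R = 0 (R = 9 + 3*(-3) = 9 - 9 = 0)
h = 0 (h = (5 - 1*(-3))*0 = (5 + 3)*0 = 8*0 = 0)
H(z, I) = z² (H(z, I) = ((0 + z) + 0)*z = (z + 0)*z = z*z = z²)
H(120, 218) - (94 + 60*32) = 120² - (94 + 60*32) = 14400 - (94 + 1920) = 14400 - 1*2014 = 14400 - 2014 = 12386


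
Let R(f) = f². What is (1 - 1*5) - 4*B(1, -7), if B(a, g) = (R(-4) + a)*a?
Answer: -72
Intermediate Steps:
B(a, g) = a*(16 + a) (B(a, g) = ((-4)² + a)*a = (16 + a)*a = a*(16 + a))
(1 - 1*5) - 4*B(1, -7) = (1 - 1*5) - 4*(16 + 1) = (1 - 5) - 4*17 = -4 - 4*17 = -4 - 68 = -72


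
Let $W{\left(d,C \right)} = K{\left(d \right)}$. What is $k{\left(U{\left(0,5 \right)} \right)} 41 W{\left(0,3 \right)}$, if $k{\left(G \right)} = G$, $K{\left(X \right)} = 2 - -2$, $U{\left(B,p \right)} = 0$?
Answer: $0$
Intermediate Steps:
$K{\left(X \right)} = 4$ ($K{\left(X \right)} = 2 + 2 = 4$)
$W{\left(d,C \right)} = 4$
$k{\left(U{\left(0,5 \right)} \right)} 41 W{\left(0,3 \right)} = 0 \cdot 41 \cdot 4 = 0 \cdot 4 = 0$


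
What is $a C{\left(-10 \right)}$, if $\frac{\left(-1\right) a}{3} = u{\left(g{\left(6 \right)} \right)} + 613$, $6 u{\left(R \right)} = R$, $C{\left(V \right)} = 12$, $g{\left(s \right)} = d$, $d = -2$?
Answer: $-22056$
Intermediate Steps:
$g{\left(s \right)} = -2$
$u{\left(R \right)} = \frac{R}{6}$
$a = -1838$ ($a = - 3 \left(\frac{1}{6} \left(-2\right) + 613\right) = - 3 \left(- \frac{1}{3} + 613\right) = \left(-3\right) \frac{1838}{3} = -1838$)
$a C{\left(-10 \right)} = \left(-1838\right) 12 = -22056$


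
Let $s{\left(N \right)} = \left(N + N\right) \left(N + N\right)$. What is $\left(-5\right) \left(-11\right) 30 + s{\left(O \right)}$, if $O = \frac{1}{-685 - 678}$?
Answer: $\frac{3065318854}{1857769} \approx 1650.0$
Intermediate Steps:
$O = - \frac{1}{1363}$ ($O = \frac{1}{-1363} = - \frac{1}{1363} \approx -0.00073368$)
$s{\left(N \right)} = 4 N^{2}$ ($s{\left(N \right)} = 2 N 2 N = 4 N^{2}$)
$\left(-5\right) \left(-11\right) 30 + s{\left(O \right)} = \left(-5\right) \left(-11\right) 30 + 4 \left(- \frac{1}{1363}\right)^{2} = 55 \cdot 30 + 4 \cdot \frac{1}{1857769} = 1650 + \frac{4}{1857769} = \frac{3065318854}{1857769}$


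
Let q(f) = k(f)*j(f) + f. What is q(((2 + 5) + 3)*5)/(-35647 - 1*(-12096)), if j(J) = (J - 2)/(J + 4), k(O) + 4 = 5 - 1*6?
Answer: -410/211959 ≈ -0.0019343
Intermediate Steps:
k(O) = -5 (k(O) = -4 + (5 - 1*6) = -4 + (5 - 6) = -4 - 1 = -5)
j(J) = (-2 + J)/(4 + J)
q(f) = f - 5*(-2 + f)/(4 + f) (q(f) = -5*(-2 + f)/(4 + f) + f = f - 5*(-2 + f)/(4 + f))
q(((2 + 5) + 3)*5)/(-35647 - 1*(-12096)) = ((10 + (((2 + 5) + 3)*5)² - ((2 + 5) + 3)*5)/(4 + ((2 + 5) + 3)*5))/(-35647 - 1*(-12096)) = ((10 + ((7 + 3)*5)² - (7 + 3)*5)/(4 + (7 + 3)*5))/(-35647 + 12096) = ((10 + (10*5)² - 10*5)/(4 + 10*5))/(-23551) = ((10 + 50² - 1*50)/(4 + 50))*(-1/23551) = ((10 + 2500 - 50)/54)*(-1/23551) = ((1/54)*2460)*(-1/23551) = (410/9)*(-1/23551) = -410/211959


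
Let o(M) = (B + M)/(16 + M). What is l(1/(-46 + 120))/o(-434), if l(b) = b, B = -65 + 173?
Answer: 209/12062 ≈ 0.017327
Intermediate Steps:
B = 108
o(M) = (108 + M)/(16 + M)
l(1/(-46 + 120))/o(-434) = 1/((-46 + 120)*(((108 - 434)/(16 - 434)))) = 1/(74*((-326/(-418)))) = 1/(74*((-1/418*(-326)))) = 1/(74*(163/209)) = (1/74)*(209/163) = 209/12062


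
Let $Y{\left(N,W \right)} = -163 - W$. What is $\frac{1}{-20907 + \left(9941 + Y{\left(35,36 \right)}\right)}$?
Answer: $- \frac{1}{11165} \approx -8.9566 \cdot 10^{-5}$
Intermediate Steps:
$\frac{1}{-20907 + \left(9941 + Y{\left(35,36 \right)}\right)} = \frac{1}{-20907 + \left(9941 - 199\right)} = \frac{1}{-20907 + 9742} = \frac{1}{-11165} = - \frac{1}{11165}$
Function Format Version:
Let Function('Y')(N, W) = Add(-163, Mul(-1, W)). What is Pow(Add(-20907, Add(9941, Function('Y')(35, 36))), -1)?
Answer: Rational(-1, 11165) ≈ -8.9566e-5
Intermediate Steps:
Pow(Add(-20907, Add(9941, Function('Y')(35, 36))), -1) = Pow(Add(-20907, Add(9941, Add(-163, Mul(-1, 36)))), -1) = Pow(Add(-20907, Add(9941, Add(-163, -36))), -1) = Pow(Add(-20907, Add(9941, -199)), -1) = Pow(Add(-20907, 9742), -1) = Pow(-11165, -1) = Rational(-1, 11165)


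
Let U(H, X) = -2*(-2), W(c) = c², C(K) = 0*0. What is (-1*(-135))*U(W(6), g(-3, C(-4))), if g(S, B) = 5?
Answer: 540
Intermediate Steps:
C(K) = 0
U(H, X) = 4
(-1*(-135))*U(W(6), g(-3, C(-4))) = -1*(-135)*4 = 135*4 = 540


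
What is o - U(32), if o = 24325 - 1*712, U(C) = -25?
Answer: 23638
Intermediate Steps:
o = 23613 (o = 24325 - 712 = 23613)
o - U(32) = 23613 - 1*(-25) = 23613 + 25 = 23638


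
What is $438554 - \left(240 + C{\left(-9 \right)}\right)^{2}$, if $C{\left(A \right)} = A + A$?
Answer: $389270$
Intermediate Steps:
$C{\left(A \right)} = 2 A$
$438554 - \left(240 + C{\left(-9 \right)}\right)^{2} = 438554 - \left(240 + 2 \left(-9\right)\right)^{2} = 438554 - \left(240 - 18\right)^{2} = 438554 - 222^{2} = 438554 - 49284 = 389270$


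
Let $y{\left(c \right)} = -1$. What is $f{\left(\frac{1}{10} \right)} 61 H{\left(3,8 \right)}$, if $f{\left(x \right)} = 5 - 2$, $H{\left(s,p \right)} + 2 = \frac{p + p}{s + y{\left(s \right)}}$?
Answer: $1098$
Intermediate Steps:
$H{\left(s,p \right)} = -2 + \frac{2 p}{-1 + s}$ ($H{\left(s,p \right)} = -2 + \frac{p + p}{s - 1} = -2 + \frac{2 p}{-1 + s}$)
$f{\left(x \right)} = 3$ ($f{\left(x \right)} = 5 - 2 = 3$)
$f{\left(\frac{1}{10} \right)} 61 H{\left(3,8 \right)} = 3 \cdot 61 \frac{2 \left(1 + 8 - 3\right)}{-1 + 3} = 183 \frac{2 \left(1 + 8 - 3\right)}{2} = 183 \cdot 2 \cdot \frac{1}{2} \cdot 6 = 183 \cdot 6 = 1098$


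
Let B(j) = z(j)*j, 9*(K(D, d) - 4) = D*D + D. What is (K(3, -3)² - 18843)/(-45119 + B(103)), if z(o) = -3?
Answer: 169331/408852 ≈ 0.41416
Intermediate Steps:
K(D, d) = 4 + D/9 + D²/9 (K(D, d) = 4 + (D*D + D)/9 = 4 + (D² + D)/9 = 4 + (D + D²)/9 = 4 + (D/9 + D²/9) = 4 + D/9 + D²/9)
B(j) = -3*j
(K(3, -3)² - 18843)/(-45119 + B(103)) = ((4 + (⅑)*3 + (⅑)*3²)² - 18843)/(-45119 - 3*103) = ((4 + ⅓ + (⅑)*9)² - 18843)/(-45119 - 309) = ((4 + ⅓ + 1)² - 18843)/(-45428) = ((16/3)² - 18843)*(-1/45428) = (256/9 - 18843)*(-1/45428) = -169331/9*(-1/45428) = 169331/408852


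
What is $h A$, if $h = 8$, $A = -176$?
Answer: $-1408$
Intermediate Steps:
$h A = 8 \left(-176\right) = -1408$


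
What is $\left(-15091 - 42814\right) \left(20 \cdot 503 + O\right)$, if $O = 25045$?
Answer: $-2032755025$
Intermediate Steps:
$\left(-15091 - 42814\right) \left(20 \cdot 503 + O\right) = \left(-15091 - 42814\right) \left(20 \cdot 503 + 25045\right) = - 57905 \left(10060 + 25045\right) = \left(-57905\right) 35105 = -2032755025$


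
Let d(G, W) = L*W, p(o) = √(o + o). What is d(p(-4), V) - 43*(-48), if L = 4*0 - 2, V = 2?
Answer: 2060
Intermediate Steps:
L = -2 (L = 0 - 2 = -2)
p(o) = √2*√o (p(o) = √(2*o) = √2*√o)
d(G, W) = -2*W
d(p(-4), V) - 43*(-48) = -2*2 - 43*(-48) = -4 + 2064 = 2060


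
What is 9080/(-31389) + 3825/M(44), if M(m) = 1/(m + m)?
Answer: 10565528320/31389 ≈ 3.3660e+5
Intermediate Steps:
M(m) = 1/(2*m)
9080/(-31389) + 3825/M(44) = 9080/(-31389) + 3825/(((1/2)/44)) = 9080*(-1/31389) + 3825/(((1/2)*(1/44))) = -9080/31389 + 3825/(1/88) = -9080/31389 + 3825*88 = -9080/31389 + 336600 = 10565528320/31389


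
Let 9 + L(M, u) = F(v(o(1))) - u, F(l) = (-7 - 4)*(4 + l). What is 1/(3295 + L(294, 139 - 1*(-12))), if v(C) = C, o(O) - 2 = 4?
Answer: 1/3025 ≈ 0.00033058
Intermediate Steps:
o(O) = 6 (o(O) = 2 + 4 = 6)
F(l) = -44 - 11*l (F(l) = -11*(4 + l) = -44 - 11*l)
L(M, u) = -119 - u (L(M, u) = -9 + ((-44 - 11*6) - u) = -9 + ((-44 - 66) - u) = -9 + (-110 - u) = -119 - u)
1/(3295 + L(294, 139 - 1*(-12))) = 1/(3295 + (-119 - (139 - 1*(-12)))) = 1/(3295 + (-119 - (139 + 12))) = 1/(3295 + (-119 - 1*151)) = 1/(3295 + (-119 - 151)) = 1/(3295 - 270) = 1/3025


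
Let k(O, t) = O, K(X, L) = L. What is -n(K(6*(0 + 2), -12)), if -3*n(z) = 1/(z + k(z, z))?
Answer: -1/72 ≈ -0.013889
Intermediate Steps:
n(z) = -1/(6*z) (n(z) = -1/(3*(z + z)) = -1/(2*z)/3 = -1/(6*z))
-n(K(6*(0 + 2), -12)) = -(-1)/(6*(-12)) = -(-1)*(-1)/(6*12) = -1*1/72 = -1/72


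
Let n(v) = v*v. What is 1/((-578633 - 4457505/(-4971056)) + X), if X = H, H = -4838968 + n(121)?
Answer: -4971056/26858412268255 ≈ -1.8508e-7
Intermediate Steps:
n(v) = v**2
H = -4824327 (H = -4838968 + 121**2 = -4838968 + 14641 = -4824327)
X = -4824327
1/((-578633 - 4457505/(-4971056)) + X) = 1/((-578633 - 4457505/(-4971056)) - 4824327) = 1/((-578633 - 4457505*(-1)/4971056) - 4824327) = 1/((-578633 - 1*(-4457505/4971056)) - 4824327) = 1/((-578633 + 4457505/4971056) - 4824327) = 1/(-2876412588943/4971056 - 4824327) = 1/(-26858412268255/4971056) = -4971056/26858412268255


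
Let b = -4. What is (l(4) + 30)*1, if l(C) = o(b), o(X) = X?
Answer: 26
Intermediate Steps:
l(C) = -4
(l(4) + 30)*1 = (-4 + 30)*1 = 26*1 = 26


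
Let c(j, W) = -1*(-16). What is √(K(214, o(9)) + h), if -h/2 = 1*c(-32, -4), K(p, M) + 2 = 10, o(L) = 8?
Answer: 2*I*√6 ≈ 4.899*I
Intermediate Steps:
c(j, W) = 16
K(p, M) = 8 (K(p, M) = -2 + 10 = 8)
h = -32 (h = -2*16 = -32)
√(K(214, o(9)) + h) = √(8 - 32) = √(-24) = 2*I*√6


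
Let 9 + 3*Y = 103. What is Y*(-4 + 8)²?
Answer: 1504/3 ≈ 501.33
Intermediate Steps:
Y = 94/3 (Y = -3 + (⅓)*103 = -3 + 103/3 = 94/3 ≈ 31.333)
Y*(-4 + 8)² = 94*(-4 + 8)²/3 = (94/3)*4² = (94/3)*16 = 1504/3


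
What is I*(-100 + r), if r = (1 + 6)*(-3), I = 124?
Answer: -15004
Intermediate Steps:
r = -21 (r = 7*(-3) = -21)
I*(-100 + r) = 124*(-100 - 21) = 124*(-121) = -15004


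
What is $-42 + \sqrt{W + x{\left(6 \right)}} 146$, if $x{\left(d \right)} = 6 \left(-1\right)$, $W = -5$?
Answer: $-42 + 146 i \sqrt{11} \approx -42.0 + 484.23 i$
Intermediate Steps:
$x{\left(d \right)} = -6$
$-42 + \sqrt{W + x{\left(6 \right)}} 146 = -42 + \sqrt{-5 - 6} \cdot 146 = -42 + \sqrt{-11} \cdot 146 = -42 + i \sqrt{11} \cdot 146 = -42 + 146 i \sqrt{11}$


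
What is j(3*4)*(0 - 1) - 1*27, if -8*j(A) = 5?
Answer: -211/8 ≈ -26.375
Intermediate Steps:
j(A) = -5/8 (j(A) = -1/8*5 = -5/8)
j(3*4)*(0 - 1) - 1*27 = -5*(0 - 1)/8 - 1*27 = -5/8*(-1) - 27 = 5/8 - 27 = -211/8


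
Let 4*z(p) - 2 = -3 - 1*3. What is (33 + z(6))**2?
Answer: 1024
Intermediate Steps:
z(p) = -1 (z(p) = 1/2 + (-3 - 1*3)/4 = 1/2 + (-3 - 3)/4 = 1/2 + (1/4)*(-6) = 1/2 - 3/2 = -1)
(33 + z(6))**2 = (33 - 1)**2 = 32**2 = 1024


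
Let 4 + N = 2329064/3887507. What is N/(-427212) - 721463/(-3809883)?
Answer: 33284684631069314/175761506051558427 ≈ 0.18937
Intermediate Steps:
N = -13220964/3887507 (N = -4 + 2329064/3887507 = -13220964/3887507 ≈ -3.4009)
N/(-427212) - 721463/(-3809883) = -13220964/3887507/(-427212) - 721463/(-3809883) = -13220964/3887507*(-1/427212) - 721463*(-1/3809883) = 367249/46133045569 + 721463/3809883 = 33284684631069314/175761506051558427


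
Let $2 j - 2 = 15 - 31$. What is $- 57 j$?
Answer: $399$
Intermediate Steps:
$j = -7$ ($j = 1 + \frac{15 - 31}{2} = 1 + \frac{1}{2} \left(-16\right) = 1 - 8 = -7$)
$- 57 j = \left(-57\right) \left(-7\right) = 399$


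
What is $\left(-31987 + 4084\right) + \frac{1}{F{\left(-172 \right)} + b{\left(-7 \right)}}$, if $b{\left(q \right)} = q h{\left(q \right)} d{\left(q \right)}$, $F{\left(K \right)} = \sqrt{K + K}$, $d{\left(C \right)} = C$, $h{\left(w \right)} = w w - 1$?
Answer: $\frac{- 55806 \sqrt{86} + 65627855 i}{2 \left(\sqrt{86} - 1176 i\right)} \approx -27903.0 - 3.3379 \cdot 10^{-6} i$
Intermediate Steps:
$h{\left(w \right)} = -1 + w^{2}$ ($h{\left(w \right)} = w^{2} - 1 = -1 + w^{2}$)
$F{\left(K \right)} = \sqrt{2} \sqrt{K}$ ($F{\left(K \right)} = \sqrt{2 K} = \sqrt{2} \sqrt{K}$)
$b{\left(q \right)} = q^{2} \left(-1 + q^{2}\right)$ ($b{\left(q \right)} = q \left(-1 + q^{2}\right) q = q^{2} \left(-1 + q^{2}\right)$)
$\left(-31987 + 4084\right) + \frac{1}{F{\left(-172 \right)} + b{\left(-7 \right)}} = \left(-31987 + 4084\right) + \frac{1}{\sqrt{2} \sqrt{-172} + \left(\left(-7\right)^{4} - \left(-7\right)^{2}\right)} = -27903 + \frac{1}{\sqrt{2} \cdot 2 i \sqrt{43} + \left(2401 - 49\right)} = -27903 + \frac{1}{2 i \sqrt{86} + \left(2401 - 49\right)} = -27903 + \frac{1}{2 i \sqrt{86} + 2352} = -27903 + \frac{1}{2352 + 2 i \sqrt{86}}$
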